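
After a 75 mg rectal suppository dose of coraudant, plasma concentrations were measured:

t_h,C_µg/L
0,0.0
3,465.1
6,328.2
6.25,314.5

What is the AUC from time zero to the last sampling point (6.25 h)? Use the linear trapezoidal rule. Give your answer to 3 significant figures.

AUC = 1970 µg/L·h

Trapezoidal AUC_0→6.25:
  [0→3]: (0.0+465.1)/2 × 3 = 697.65
  [3→6]: (465.1+328.2)/2 × 3 = 1189.95
  [6→6.25]: (328.2+314.5)/2 × 0.25 = 80.3375
  Sum = 1967.9375 µg/L·h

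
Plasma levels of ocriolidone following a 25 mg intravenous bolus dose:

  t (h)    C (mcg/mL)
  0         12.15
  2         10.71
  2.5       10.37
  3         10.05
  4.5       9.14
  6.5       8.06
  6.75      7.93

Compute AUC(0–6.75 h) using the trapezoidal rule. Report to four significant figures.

Trapezoidal AUC_0→6.75:
  [0→2]: (12.15+10.71)/2 × 2 = 22.86
  [2→2.5]: (10.71+10.37)/2 × 0.5 = 5.27
  [2.5→3]: (10.37+10.05)/2 × 0.5 = 5.105
  [3→4.5]: (10.05+9.14)/2 × 1.5 = 14.3925
  [4.5→6.5]: (9.14+8.06)/2 × 2 = 17.2
  [6.5→6.75]: (8.06+7.93)/2 × 0.25 = 1.99875
  Sum = 66.82625 mcg/mL·h

AUC = 66.83 mcg/mL·h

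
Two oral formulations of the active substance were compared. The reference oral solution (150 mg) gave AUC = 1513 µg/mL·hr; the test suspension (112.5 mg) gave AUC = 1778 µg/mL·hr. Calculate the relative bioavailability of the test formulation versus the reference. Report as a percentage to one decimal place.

F_rel = 156.7%

F_rel = (AUC_test/D_test) / (AUC_ref/D_ref)
      = (1778/112.5) / (1513/150)
      = 15.8044 / 10.0867 = 1.5669 = 156.69%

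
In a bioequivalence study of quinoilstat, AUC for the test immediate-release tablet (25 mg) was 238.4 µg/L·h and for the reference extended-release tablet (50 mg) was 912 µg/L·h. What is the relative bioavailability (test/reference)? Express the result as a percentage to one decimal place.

F_rel = 52.3%

F_rel = (AUC_test/D_test) / (AUC_ref/D_ref)
      = (238.4/25) / (912/50)
      = 9.536 / 18.24 = 0.5228 = 52.28%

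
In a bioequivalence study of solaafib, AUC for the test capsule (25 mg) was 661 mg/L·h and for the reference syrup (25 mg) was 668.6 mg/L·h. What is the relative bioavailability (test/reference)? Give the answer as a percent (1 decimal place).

F_rel = 98.9%

F_rel = (AUC_test/D_test) / (AUC_ref/D_ref)
      = (661/25) / (668.6/25)
      = 26.44 / 26.744 = 0.9886 = 98.86%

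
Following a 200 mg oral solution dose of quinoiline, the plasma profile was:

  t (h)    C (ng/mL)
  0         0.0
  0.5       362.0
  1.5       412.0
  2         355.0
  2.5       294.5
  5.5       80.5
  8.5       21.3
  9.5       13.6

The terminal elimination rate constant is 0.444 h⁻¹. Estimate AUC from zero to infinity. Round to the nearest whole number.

Trapezoidal AUC_0→9.5:
  [0→0.5]: (0.0+362.0)/2 × 0.5 = 90.5
  [0.5→1.5]: (362.0+412.0)/2 × 1 = 387.0
  [1.5→2]: (412.0+355.0)/2 × 0.5 = 191.75
  [2→2.5]: (355.0+294.5)/2 × 0.5 = 162.375
  [2.5→5.5]: (294.5+80.5)/2 × 3 = 562.5
  [5.5→8.5]: (80.5+21.3)/2 × 3 = 152.7
  [8.5→9.5]: (21.3+13.6)/2 × 1 = 17.45
  Sum = 1564.275 ng/mL·h
Extrapolated tail: C_last / k_e = 13.6 / 0.444 = 30.631
AUC_0→∞ = 1564.275 + 30.631 = 1594.906 ng/mL·h

AUC = 1595 ng/mL·h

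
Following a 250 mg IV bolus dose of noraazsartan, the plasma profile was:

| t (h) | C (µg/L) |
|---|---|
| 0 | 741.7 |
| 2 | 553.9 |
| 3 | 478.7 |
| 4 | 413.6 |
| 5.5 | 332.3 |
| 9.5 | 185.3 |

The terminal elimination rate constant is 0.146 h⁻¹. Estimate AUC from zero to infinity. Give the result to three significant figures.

Trapezoidal AUC_0→9.5:
  [0→2]: (741.7+553.9)/2 × 2 = 1295.6
  [2→3]: (553.9+478.7)/2 × 1 = 516.3
  [3→4]: (478.7+413.6)/2 × 1 = 446.15
  [4→5.5]: (413.6+332.3)/2 × 1.5 = 559.425
  [5.5→9.5]: (332.3+185.3)/2 × 4 = 1035.2
  Sum = 3852.675 µg/L·h
Extrapolated tail: C_last / k_e = 185.3 / 0.146 = 1269.178
AUC_0→∞ = 3852.675 + 1269.178 = 5121.853 µg/L·h

AUC = 5120 µg/L·h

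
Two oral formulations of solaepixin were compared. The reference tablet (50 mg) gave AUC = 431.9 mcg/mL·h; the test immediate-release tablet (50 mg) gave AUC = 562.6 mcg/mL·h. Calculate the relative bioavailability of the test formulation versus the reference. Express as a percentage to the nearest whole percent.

F_rel = 130%

F_rel = (AUC_test/D_test) / (AUC_ref/D_ref)
      = (562.6/50) / (431.9/50)
      = 11.252 / 8.638 = 1.3026 = 130.26%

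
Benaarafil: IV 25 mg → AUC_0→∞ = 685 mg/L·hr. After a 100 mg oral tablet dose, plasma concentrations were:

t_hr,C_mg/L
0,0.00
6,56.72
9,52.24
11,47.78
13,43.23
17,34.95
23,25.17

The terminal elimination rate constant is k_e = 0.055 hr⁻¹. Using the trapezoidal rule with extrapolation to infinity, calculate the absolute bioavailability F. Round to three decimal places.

F = 0.481

Trapezoidal AUC_0→23 (oral tablet):
  [0→6]: (0.00+56.72)/2 × 6 = 170.16
  [6→9]: (56.72+52.24)/2 × 3 = 163.44
  [9→11]: (52.24+47.78)/2 × 2 = 100.02
  [11→13]: (47.78+43.23)/2 × 2 = 91.01
  [13→17]: (43.23+34.95)/2 × 4 = 156.36
  [17→23]: (34.95+25.17)/2 × 6 = 180.36
  Sum = 861.35 mg/L·hr
Tail: C_last/k_e = 25.17/0.055 = 457.636
AUC_0→∞ (oral tablet) = 861.35 + 457.636 = 1318.986 mg/L·hr
F = (AUC_ev/D_ev)/(AUC_iv/D_iv) = (1318.986/100)/(685/25) = 13.18986/27.4 = 0.4814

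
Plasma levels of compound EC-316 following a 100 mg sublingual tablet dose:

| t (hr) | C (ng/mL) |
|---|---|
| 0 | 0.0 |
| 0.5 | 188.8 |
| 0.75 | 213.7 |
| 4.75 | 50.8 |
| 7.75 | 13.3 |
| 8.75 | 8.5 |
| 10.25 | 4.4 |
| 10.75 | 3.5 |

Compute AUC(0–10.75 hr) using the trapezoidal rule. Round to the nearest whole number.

AUC = 745 ng/mL·hr

Trapezoidal AUC_0→10.75:
  [0→0.5]: (0.0+188.8)/2 × 0.5 = 47.2
  [0.5→0.75]: (188.8+213.7)/2 × 0.25 = 50.3125
  [0.75→4.75]: (213.7+50.8)/2 × 4 = 529.0
  [4.75→7.75]: (50.8+13.3)/2 × 3 = 96.15
  [7.75→8.75]: (13.3+8.5)/2 × 1 = 10.9
  [8.75→10.25]: (8.5+4.4)/2 × 1.5 = 9.675
  [10.25→10.75]: (4.4+3.5)/2 × 0.5 = 1.975
  Sum = 745.2125 ng/mL·hr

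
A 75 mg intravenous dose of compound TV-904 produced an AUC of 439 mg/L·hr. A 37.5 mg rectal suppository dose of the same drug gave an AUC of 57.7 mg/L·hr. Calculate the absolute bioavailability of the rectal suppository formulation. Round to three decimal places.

F = (AUC_ev / D_ev) / (AUC_iv / D_iv)
  = (57.7/37.5) / (439/75)
  = 1.53867 / 5.85333 = 0.2629

F = 0.263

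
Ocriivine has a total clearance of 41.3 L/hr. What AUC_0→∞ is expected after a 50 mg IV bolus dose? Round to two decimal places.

AUC = 1.21 mg/L·hr

AUC_0→∞ = Dose_iv / CL
        = 50 / 41.3 = 1.21065 mg/L·hr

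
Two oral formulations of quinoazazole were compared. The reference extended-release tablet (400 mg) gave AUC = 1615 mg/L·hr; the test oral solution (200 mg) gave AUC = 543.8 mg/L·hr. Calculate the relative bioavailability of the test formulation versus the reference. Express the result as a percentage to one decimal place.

F_rel = 67.3%

F_rel = (AUC_test/D_test) / (AUC_ref/D_ref)
      = (543.8/200) / (1615/400)
      = 2.719 / 4.0375 = 0.6734 = 67.34%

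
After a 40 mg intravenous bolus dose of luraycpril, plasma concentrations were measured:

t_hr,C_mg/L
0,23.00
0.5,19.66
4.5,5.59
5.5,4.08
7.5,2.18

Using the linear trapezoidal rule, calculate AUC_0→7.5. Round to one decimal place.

AUC = 72.3 mg/L·hr

Trapezoidal AUC_0→7.5:
  [0→0.5]: (23.00+19.66)/2 × 0.5 = 10.665
  [0.5→4.5]: (19.66+5.59)/2 × 4 = 50.5
  [4.5→5.5]: (5.59+4.08)/2 × 1 = 4.835
  [5.5→7.5]: (4.08+2.18)/2 × 2 = 6.26
  Sum = 72.26 mg/L·hr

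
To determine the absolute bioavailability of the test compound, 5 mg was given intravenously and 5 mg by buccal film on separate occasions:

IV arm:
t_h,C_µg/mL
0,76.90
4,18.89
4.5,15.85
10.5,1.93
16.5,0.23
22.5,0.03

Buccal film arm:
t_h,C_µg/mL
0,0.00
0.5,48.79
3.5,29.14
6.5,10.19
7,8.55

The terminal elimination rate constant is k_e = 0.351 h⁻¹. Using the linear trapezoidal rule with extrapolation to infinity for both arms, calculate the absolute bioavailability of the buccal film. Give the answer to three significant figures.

F = 0.832

Trapezoidal AUC_0→22.5 (IV):
  [0→4]: (76.90+18.89)/2 × 4 = 191.58
  [4→4.5]: (18.89+15.85)/2 × 0.5 = 8.685
  [4.5→10.5]: (15.85+1.93)/2 × 6 = 53.34
  [10.5→16.5]: (1.93+0.23)/2 × 6 = 6.48
  [16.5→22.5]: (0.23+0.03)/2 × 6 = 0.78
  Sum = 260.865 µg/mL·h
IV tail: 0.03/0.351 = 0.085; AUC_iv,0→∞ = 260.865 + 0.085 = 260.95 µg/mL·h
Trapezoidal AUC_0→7 (buccal film):
  [0→0.5]: (0.00+48.79)/2 × 0.5 = 12.1975
  [0.5→3.5]: (48.79+29.14)/2 × 3 = 116.895
  [3.5→6.5]: (29.14+10.19)/2 × 3 = 58.995
  [6.5→7]: (10.19+8.55)/2 × 0.5 = 4.685
  Sum = 192.7725 µg/mL·h
buccal film tail: 8.55/0.351 = 24.359; AUC_ev,0→∞ = 192.7725 + 24.359 = 217.1315 µg/mL·h
F = (AUC_ev/D_ev)/(AUC_iv/D_iv) = (217.1315/5)/(260.95/5) = 43.4263/52.19 = 0.8321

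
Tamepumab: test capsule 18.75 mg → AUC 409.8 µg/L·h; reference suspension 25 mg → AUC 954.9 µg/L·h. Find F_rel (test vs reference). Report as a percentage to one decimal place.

F_rel = (AUC_test/D_test) / (AUC_ref/D_ref)
      = (409.8/18.75) / (954.9/25)
      = 21.856 / 38.196 = 0.5722 = 57.22%

F_rel = 57.2%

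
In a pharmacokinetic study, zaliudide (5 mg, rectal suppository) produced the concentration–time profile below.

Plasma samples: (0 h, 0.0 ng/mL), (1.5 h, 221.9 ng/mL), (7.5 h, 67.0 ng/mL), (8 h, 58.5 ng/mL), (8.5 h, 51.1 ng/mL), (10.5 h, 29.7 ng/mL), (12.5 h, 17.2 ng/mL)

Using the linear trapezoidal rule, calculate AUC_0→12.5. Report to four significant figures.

AUC = 1220 ng/mL·h

Trapezoidal AUC_0→12.5:
  [0→1.5]: (0.0+221.9)/2 × 1.5 = 166.425
  [1.5→7.5]: (221.9+67.0)/2 × 6 = 866.7
  [7.5→8]: (67.0+58.5)/2 × 0.5 = 31.375
  [8→8.5]: (58.5+51.1)/2 × 0.5 = 27.4
  [8.5→10.5]: (51.1+29.7)/2 × 2 = 80.8
  [10.5→12.5]: (29.7+17.2)/2 × 2 = 46.9
  Sum = 1219.6 ng/mL·h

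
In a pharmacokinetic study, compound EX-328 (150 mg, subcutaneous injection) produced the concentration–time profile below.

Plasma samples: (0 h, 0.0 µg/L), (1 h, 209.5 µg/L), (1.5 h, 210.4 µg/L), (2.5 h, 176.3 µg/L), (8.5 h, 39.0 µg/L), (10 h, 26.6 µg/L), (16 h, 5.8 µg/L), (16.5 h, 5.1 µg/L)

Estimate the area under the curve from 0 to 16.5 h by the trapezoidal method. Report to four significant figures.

AUC = 1198 µg/L·h

Trapezoidal AUC_0→16.5:
  [0→1]: (0.0+209.5)/2 × 1 = 104.75
  [1→1.5]: (209.5+210.4)/2 × 0.5 = 104.975
  [1.5→2.5]: (210.4+176.3)/2 × 1 = 193.35
  [2.5→8.5]: (176.3+39.0)/2 × 6 = 645.9
  [8.5→10]: (39.0+26.6)/2 × 1.5 = 49.2
  [10→16]: (26.6+5.8)/2 × 6 = 97.2
  [16→16.5]: (5.8+5.1)/2 × 0.5 = 2.725
  Sum = 1198.1 µg/L·h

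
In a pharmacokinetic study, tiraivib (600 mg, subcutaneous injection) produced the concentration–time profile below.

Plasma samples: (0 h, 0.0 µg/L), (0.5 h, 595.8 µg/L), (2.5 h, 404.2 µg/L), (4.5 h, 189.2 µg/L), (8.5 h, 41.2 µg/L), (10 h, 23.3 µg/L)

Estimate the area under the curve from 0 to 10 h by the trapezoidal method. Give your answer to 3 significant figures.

Trapezoidal AUC_0→10:
  [0→0.5]: (0.0+595.8)/2 × 0.5 = 148.95
  [0.5→2.5]: (595.8+404.2)/2 × 2 = 1000.0
  [2.5→4.5]: (404.2+189.2)/2 × 2 = 593.4
  [4.5→8.5]: (189.2+41.2)/2 × 4 = 460.8
  [8.5→10]: (41.2+23.3)/2 × 1.5 = 48.375
  Sum = 2251.525 µg/L·h

AUC = 2250 µg/L·h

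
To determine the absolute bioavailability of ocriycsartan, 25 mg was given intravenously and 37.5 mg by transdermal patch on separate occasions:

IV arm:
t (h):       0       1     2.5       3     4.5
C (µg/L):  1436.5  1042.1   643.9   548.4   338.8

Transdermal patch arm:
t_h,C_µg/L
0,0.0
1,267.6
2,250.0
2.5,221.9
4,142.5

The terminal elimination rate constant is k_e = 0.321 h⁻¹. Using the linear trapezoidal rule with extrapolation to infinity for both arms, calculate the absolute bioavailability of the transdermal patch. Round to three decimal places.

F = 0.181

Trapezoidal AUC_0→4.5 (IV):
  [0→1]: (1436.5+1042.1)/2 × 1 = 1239.3
  [1→2.5]: (1042.1+643.9)/2 × 1.5 = 1264.5
  [2.5→3]: (643.9+548.4)/2 × 0.5 = 298.075
  [3→4.5]: (548.4+338.8)/2 × 1.5 = 665.4
  Sum = 3467.275 µg/L·h
IV tail: 338.8/0.321 = 1055.452; AUC_iv,0→∞ = 3467.275 + 1055.452 = 4522.727 µg/L·h
Trapezoidal AUC_0→4 (transdermal patch):
  [0→1]: (0.0+267.6)/2 × 1 = 133.8
  [1→2]: (267.6+250.0)/2 × 1 = 258.8
  [2→2.5]: (250.0+221.9)/2 × 0.5 = 117.975
  [2.5→4]: (221.9+142.5)/2 × 1.5 = 273.3
  Sum = 783.875 µg/L·h
transdermal patch tail: 142.5/0.321 = 443.925; AUC_ev,0→∞ = 783.875 + 443.925 = 1227.8 µg/L·h
F = (AUC_ev/D_ev)/(AUC_iv/D_iv) = (1227.8/37.5)/(4522.727/25) = 32.7413/180.90908 = 0.1810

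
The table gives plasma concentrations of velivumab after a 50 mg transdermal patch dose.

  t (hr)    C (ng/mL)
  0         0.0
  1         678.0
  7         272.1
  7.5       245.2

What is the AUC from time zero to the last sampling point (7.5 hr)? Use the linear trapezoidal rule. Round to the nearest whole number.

Trapezoidal AUC_0→7.5:
  [0→1]: (0.0+678.0)/2 × 1 = 339.0
  [1→7]: (678.0+272.1)/2 × 6 = 2850.3
  [7→7.5]: (272.1+245.2)/2 × 0.5 = 129.325
  Sum = 3318.625 ng/mL·hr

AUC = 3319 ng/mL·hr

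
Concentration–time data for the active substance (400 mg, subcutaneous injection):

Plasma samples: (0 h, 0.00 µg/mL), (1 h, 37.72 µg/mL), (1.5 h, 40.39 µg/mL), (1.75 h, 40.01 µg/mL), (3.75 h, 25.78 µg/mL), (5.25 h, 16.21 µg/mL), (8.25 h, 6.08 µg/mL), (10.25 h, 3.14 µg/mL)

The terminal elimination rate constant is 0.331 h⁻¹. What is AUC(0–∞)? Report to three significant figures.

Trapezoidal AUC_0→10.25:
  [0→1]: (0.00+37.72)/2 × 1 = 18.86
  [1→1.5]: (37.72+40.39)/2 × 0.5 = 19.5275
  [1.5→1.75]: (40.39+40.01)/2 × 0.25 = 10.05
  [1.75→3.75]: (40.01+25.78)/2 × 2 = 65.79
  [3.75→5.25]: (25.78+16.21)/2 × 1.5 = 31.4925
  [5.25→8.25]: (16.21+6.08)/2 × 3 = 33.435
  [8.25→10.25]: (6.08+3.14)/2 × 2 = 9.22
  Sum = 188.375 µg/mL·h
Extrapolated tail: C_last / k_e = 3.14 / 0.331 = 9.486
AUC_0→∞ = 188.375 + 9.486 = 197.861 µg/mL·h

AUC = 198 µg/mL·h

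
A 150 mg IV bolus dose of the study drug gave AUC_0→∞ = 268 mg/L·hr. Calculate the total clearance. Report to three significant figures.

CL = 0.560 L/hr

CL = Dose_iv / AUC_0→∞
   = 150 / 268 = 0.559701 L/hr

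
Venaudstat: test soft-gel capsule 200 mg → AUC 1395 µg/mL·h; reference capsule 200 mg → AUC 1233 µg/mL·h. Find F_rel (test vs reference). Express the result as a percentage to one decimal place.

F_rel = (AUC_test/D_test) / (AUC_ref/D_ref)
      = (1395/200) / (1233/200)
      = 6.975 / 6.165 = 1.1314 = 113.14%

F_rel = 113.1%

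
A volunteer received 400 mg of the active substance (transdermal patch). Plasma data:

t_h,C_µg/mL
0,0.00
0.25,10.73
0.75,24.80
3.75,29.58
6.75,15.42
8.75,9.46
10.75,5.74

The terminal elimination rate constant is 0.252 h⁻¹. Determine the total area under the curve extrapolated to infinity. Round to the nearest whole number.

Trapezoidal AUC_0→10.75:
  [0→0.25]: (0.00+10.73)/2 × 0.25 = 1.34125
  [0.25→0.75]: (10.73+24.80)/2 × 0.5 = 8.8825
  [0.75→3.75]: (24.80+29.58)/2 × 3 = 81.57
  [3.75→6.75]: (29.58+15.42)/2 × 3 = 67.5
  [6.75→8.75]: (15.42+9.46)/2 × 2 = 24.88
  [8.75→10.75]: (9.46+5.74)/2 × 2 = 15.2
  Sum = 199.37375 µg/mL·h
Extrapolated tail: C_last / k_e = 5.74 / 0.252 = 22.778
AUC_0→∞ = 199.37375 + 22.778 = 222.15175 µg/mL·h

AUC = 222 µg/mL·h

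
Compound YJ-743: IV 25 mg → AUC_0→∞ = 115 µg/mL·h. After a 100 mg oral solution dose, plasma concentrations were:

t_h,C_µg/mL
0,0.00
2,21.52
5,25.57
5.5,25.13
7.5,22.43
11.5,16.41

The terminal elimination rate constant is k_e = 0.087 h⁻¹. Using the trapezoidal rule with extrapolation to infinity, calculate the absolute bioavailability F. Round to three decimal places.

F = 0.910

Trapezoidal AUC_0→11.5 (oral solution):
  [0→2]: (0.00+21.52)/2 × 2 = 21.52
  [2→5]: (21.52+25.57)/2 × 3 = 70.635
  [5→5.5]: (25.57+25.13)/2 × 0.5 = 12.675
  [5.5→7.5]: (25.13+22.43)/2 × 2 = 47.56
  [7.5→11.5]: (22.43+16.41)/2 × 4 = 77.68
  Sum = 230.07 µg/mL·h
Tail: C_last/k_e = 16.41/0.087 = 188.621
AUC_0→∞ (oral solution) = 230.07 + 188.621 = 418.691 µg/mL·h
F = (AUC_ev/D_ev)/(AUC_iv/D_iv) = (418.691/100)/(115/25) = 4.18691/4.6 = 0.9102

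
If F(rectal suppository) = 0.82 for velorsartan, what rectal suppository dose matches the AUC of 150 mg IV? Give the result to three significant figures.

For equal systemic exposure: F × D_ev = D_iv
D_ev = D_iv / F = 150 / 0.82 = 182.927 mg

D_rectal = 183 mg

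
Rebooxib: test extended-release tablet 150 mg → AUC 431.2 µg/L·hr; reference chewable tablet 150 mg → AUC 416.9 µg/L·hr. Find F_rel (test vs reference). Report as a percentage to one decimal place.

F_rel = (AUC_test/D_test) / (AUC_ref/D_ref)
      = (431.2/150) / (416.9/150)
      = 2.87467 / 2.77933 = 1.0343 = 103.43%

F_rel = 103.4%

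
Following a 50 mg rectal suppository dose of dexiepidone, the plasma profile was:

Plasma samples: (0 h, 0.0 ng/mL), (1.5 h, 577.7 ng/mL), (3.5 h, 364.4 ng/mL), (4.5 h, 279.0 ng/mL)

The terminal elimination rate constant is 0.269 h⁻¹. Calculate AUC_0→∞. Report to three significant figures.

AUC = 2730 ng/mL·h

Trapezoidal AUC_0→4.5:
  [0→1.5]: (0.0+577.7)/2 × 1.5 = 433.275
  [1.5→3.5]: (577.7+364.4)/2 × 2 = 942.1
  [3.5→4.5]: (364.4+279.0)/2 × 1 = 321.7
  Sum = 1697.075 ng/mL·h
Extrapolated tail: C_last / k_e = 279.0 / 0.269 = 1037.175
AUC_0→∞ = 1697.075 + 1037.175 = 2734.25 ng/mL·h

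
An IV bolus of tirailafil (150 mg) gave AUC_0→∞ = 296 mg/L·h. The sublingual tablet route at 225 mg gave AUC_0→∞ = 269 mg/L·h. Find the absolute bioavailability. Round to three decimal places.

F = 0.606

F = (AUC_ev / D_ev) / (AUC_iv / D_iv)
  = (269/225) / (296/150)
  = 1.19556 / 1.97333 = 0.6059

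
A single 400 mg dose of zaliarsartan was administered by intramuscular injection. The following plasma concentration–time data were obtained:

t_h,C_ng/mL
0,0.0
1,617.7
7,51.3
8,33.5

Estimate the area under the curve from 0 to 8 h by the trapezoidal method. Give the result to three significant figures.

AUC = 2360 ng/mL·h

Trapezoidal AUC_0→8:
  [0→1]: (0.0+617.7)/2 × 1 = 308.85
  [1→7]: (617.7+51.3)/2 × 6 = 2007.0
  [7→8]: (51.3+33.5)/2 × 1 = 42.4
  Sum = 2358.25 ng/mL·h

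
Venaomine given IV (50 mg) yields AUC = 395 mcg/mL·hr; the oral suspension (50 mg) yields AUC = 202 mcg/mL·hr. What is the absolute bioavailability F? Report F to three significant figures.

F = (AUC_ev / D_ev) / (AUC_iv / D_iv)
  = (202/50) / (395/50)
  = 4.04 / 7.9 = 0.5114

F = 0.511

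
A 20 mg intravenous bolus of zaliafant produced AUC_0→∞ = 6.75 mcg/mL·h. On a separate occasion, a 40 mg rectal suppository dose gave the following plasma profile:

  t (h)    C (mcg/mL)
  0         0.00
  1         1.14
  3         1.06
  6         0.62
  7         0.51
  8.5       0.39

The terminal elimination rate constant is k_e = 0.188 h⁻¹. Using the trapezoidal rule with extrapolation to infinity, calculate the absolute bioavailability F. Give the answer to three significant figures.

Trapezoidal AUC_0→8.5 (rectal suppository):
  [0→1]: (0.00+1.14)/2 × 1 = 0.57
  [1→3]: (1.14+1.06)/2 × 2 = 2.2
  [3→6]: (1.06+0.62)/2 × 3 = 2.52
  [6→7]: (0.62+0.51)/2 × 1 = 0.565
  [7→8.5]: (0.51+0.39)/2 × 1.5 = 0.675
  Sum = 6.53 mcg/mL·h
Tail: C_last/k_e = 0.39/0.188 = 2.074
AUC_0→∞ (rectal suppository) = 6.53 + 2.074 = 8.604 mcg/mL·h
F = (AUC_ev/D_ev)/(AUC_iv/D_iv) = (8.604/40)/(6.75/20) = 0.2151/0.3375 = 0.6373

F = 0.637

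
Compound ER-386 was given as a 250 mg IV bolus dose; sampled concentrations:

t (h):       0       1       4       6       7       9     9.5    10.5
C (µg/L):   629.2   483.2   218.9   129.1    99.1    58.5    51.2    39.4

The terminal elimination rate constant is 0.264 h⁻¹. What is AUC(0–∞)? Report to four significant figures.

AUC = 2451 µg/L·h

Trapezoidal AUC_0→10.5:
  [0→1]: (629.2+483.2)/2 × 1 = 556.2
  [1→4]: (483.2+218.9)/2 × 3 = 1053.15
  [4→6]: (218.9+129.1)/2 × 2 = 348.0
  [6→7]: (129.1+99.1)/2 × 1 = 114.1
  [7→9]: (99.1+58.5)/2 × 2 = 157.6
  [9→9.5]: (58.5+51.2)/2 × 0.5 = 27.425
  [9.5→10.5]: (51.2+39.4)/2 × 1 = 45.3
  Sum = 2301.775 µg/L·h
Extrapolated tail: C_last / k_e = 39.4 / 0.264 = 149.242
AUC_0→∞ = 2301.775 + 149.242 = 2451.017 µg/L·h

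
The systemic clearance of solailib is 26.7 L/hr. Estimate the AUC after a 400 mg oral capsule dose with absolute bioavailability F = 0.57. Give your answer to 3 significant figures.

AUC = 8.54 mg/L·hr

AUC_0→∞ = F × Dose / CL
        = 0.57 × 400 / 26.7 = 8.53933 mg/L·hr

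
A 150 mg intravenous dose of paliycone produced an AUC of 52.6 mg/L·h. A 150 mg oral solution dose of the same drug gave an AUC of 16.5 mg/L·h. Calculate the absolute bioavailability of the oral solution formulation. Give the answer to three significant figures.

F = (AUC_ev / D_ev) / (AUC_iv / D_iv)
  = (16.5/150) / (52.6/150)
  = 0.11 / 0.350667 = 0.3137

F = 0.314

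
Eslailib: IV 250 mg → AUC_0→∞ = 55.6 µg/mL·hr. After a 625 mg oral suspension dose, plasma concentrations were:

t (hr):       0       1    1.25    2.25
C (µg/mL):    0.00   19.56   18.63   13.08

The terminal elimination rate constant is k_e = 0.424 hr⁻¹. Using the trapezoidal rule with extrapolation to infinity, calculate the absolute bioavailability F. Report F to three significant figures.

F = 0.441

Trapezoidal AUC_0→2.25 (oral suspension):
  [0→1]: (0.00+19.56)/2 × 1 = 9.78
  [1→1.25]: (19.56+18.63)/2 × 0.25 = 4.77375
  [1.25→2.25]: (18.63+13.08)/2 × 1 = 15.855
  Sum = 30.40875 µg/mL·hr
Tail: C_last/k_e = 13.08/0.424 = 30.849
AUC_0→∞ (oral suspension) = 30.40875 + 30.849 = 61.25775 µg/mL·hr
F = (AUC_ev/D_ev)/(AUC_iv/D_iv) = (61.25775/625)/(55.6/250) = 0.0980124/0.2224 = 0.4407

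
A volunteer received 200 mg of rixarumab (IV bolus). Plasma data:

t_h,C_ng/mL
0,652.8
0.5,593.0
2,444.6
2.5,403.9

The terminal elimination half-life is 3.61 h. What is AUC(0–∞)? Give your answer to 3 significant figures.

AUC = 3410 ng/mL·h

Trapezoidal AUC_0→2.5:
  [0→0.5]: (652.8+593.0)/2 × 0.5 = 311.45
  [0.5→2]: (593.0+444.6)/2 × 1.5 = 778.2
  [2→2.5]: (444.6+403.9)/2 × 0.5 = 212.125
  Sum = 1301.775 ng/mL·h
k_e = ln2 / t½ = 0.693147 / 3.61 = 0.1920 h^-1
Extrapolated tail: C_last / k_e = 403.9 / 0.192 = 2103.646
AUC_0→∞ = 1301.775 + 2103.646 = 3405.421 ng/mL·h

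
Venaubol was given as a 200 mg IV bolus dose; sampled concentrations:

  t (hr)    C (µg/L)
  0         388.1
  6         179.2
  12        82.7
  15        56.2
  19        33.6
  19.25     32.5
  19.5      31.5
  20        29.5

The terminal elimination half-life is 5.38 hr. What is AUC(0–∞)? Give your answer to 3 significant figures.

Trapezoidal AUC_0→20:
  [0→6]: (388.1+179.2)/2 × 6 = 1701.9
  [6→12]: (179.2+82.7)/2 × 6 = 785.7
  [12→15]: (82.7+56.2)/2 × 3 = 208.35
  [15→19]: (56.2+33.6)/2 × 4 = 179.6
  [19→19.25]: (33.6+32.5)/2 × 0.25 = 8.2625
  [19.25→19.5]: (32.5+31.5)/2 × 0.25 = 8.0
  [19.5→20]: (31.5+29.5)/2 × 0.5 = 15.25
  Sum = 2907.0625 µg/L·hr
k_e = ln2 / t½ = 0.693147 / 5.38 = 0.1288 hr^-1
Extrapolated tail: C_last / k_e = 29.5 / 0.1288 = 229.037
AUC_0→∞ = 2907.0625 + 229.037 = 3136.0995 µg/L·hr

AUC = 3140 µg/L·hr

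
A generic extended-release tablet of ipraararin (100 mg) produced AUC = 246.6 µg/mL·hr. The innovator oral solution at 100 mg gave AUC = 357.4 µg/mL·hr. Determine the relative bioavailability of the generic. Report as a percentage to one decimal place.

F_rel = (AUC_test/D_test) / (AUC_ref/D_ref)
      = (246.6/100) / (357.4/100)
      = 2.466 / 3.574 = 0.6900 = 69.00%

F_rel = 69.0%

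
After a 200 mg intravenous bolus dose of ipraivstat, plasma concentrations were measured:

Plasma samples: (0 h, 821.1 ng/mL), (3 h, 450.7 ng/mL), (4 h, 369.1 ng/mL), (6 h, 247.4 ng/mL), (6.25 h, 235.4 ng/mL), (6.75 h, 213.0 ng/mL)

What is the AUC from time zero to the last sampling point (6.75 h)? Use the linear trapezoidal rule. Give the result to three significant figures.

Trapezoidal AUC_0→6.75:
  [0→3]: (821.1+450.7)/2 × 3 = 1907.7
  [3→4]: (450.7+369.1)/2 × 1 = 409.9
  [4→6]: (369.1+247.4)/2 × 2 = 616.5
  [6→6.25]: (247.4+235.4)/2 × 0.25 = 60.35
  [6.25→6.75]: (235.4+213.0)/2 × 0.5 = 112.1
  Sum = 3106.55 ng/mL·h

AUC = 3110 ng/mL·h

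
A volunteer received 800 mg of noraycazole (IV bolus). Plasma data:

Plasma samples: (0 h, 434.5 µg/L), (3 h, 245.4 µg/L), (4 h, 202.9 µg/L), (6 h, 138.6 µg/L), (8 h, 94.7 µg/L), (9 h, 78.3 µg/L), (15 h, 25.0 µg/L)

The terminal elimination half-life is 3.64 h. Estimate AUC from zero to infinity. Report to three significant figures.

AUC = 2350 µg/L·h

Trapezoidal AUC_0→15:
  [0→3]: (434.5+245.4)/2 × 3 = 1019.85
  [3→4]: (245.4+202.9)/2 × 1 = 224.15
  [4→6]: (202.9+138.6)/2 × 2 = 341.5
  [6→8]: (138.6+94.7)/2 × 2 = 233.3
  [8→9]: (94.7+78.3)/2 × 1 = 86.5
  [9→15]: (78.3+25.0)/2 × 6 = 309.9
  Sum = 2215.2 µg/L·h
k_e = ln2 / t½ = 0.693147 / 3.64 = 0.1904 h^-1
Extrapolated tail: C_last / k_e = 25.0 / 0.1904 = 131.303
AUC_0→∞ = 2215.2 + 131.303 = 2346.503 µg/L·h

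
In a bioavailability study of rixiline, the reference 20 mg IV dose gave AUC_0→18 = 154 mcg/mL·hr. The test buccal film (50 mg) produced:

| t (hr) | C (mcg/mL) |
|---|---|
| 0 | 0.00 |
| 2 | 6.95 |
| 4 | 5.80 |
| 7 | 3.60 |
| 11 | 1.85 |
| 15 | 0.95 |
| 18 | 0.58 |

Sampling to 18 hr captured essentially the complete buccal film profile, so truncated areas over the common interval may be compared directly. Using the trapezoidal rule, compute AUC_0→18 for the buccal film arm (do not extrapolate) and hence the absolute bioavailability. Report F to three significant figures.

Trapezoidal AUC_0→18 (buccal film):
  [0→2]: (0.00+6.95)/2 × 2 = 6.95
  [2→4]: (6.95+5.80)/2 × 2 = 12.75
  [4→7]: (5.80+3.60)/2 × 3 = 14.1
  [7→11]: (3.60+1.85)/2 × 4 = 10.9
  [11→15]: (1.85+0.95)/2 × 4 = 5.6
  [15→18]: (0.95+0.58)/2 × 3 = 2.295
  Sum = 52.595 mcg/mL·hr
F = (AUC_ev/D_ev)/(AUC_iv/D_iv) = (52.595/50)/(154/20) = 1.0519/7.7 = 0.1366

F = 0.137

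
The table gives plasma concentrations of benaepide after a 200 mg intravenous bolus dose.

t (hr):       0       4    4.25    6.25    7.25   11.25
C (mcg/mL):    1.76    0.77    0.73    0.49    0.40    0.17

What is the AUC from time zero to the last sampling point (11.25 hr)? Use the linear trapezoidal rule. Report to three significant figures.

Trapezoidal AUC_0→11.25:
  [0→4]: (1.76+0.77)/2 × 4 = 5.06
  [4→4.25]: (0.77+0.73)/2 × 0.25 = 0.1875
  [4.25→6.25]: (0.73+0.49)/2 × 2 = 1.22
  [6.25→7.25]: (0.49+0.40)/2 × 1 = 0.445
  [7.25→11.25]: (0.40+0.17)/2 × 4 = 1.14
  Sum = 8.0525 mcg/mL·hr

AUC = 8.05 mcg/mL·hr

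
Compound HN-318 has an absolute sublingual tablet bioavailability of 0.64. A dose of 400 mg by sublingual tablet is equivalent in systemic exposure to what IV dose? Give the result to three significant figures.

D_iv = 256 mg

Systemic exposure from an extravascular dose = F × D_ev, so the equivalent IV dose is F × D_ev.
D_iv = F × D_ev = 0.64 × 400 = 256 mg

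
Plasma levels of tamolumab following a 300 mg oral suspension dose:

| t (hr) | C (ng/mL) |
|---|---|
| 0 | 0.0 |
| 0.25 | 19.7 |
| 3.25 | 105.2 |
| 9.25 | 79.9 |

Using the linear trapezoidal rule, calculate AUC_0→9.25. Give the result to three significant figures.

AUC = 745 ng/mL·hr

Trapezoidal AUC_0→9.25:
  [0→0.25]: (0.0+19.7)/2 × 0.25 = 2.4625
  [0.25→3.25]: (19.7+105.2)/2 × 3 = 187.35
  [3.25→9.25]: (105.2+79.9)/2 × 6 = 555.3
  Sum = 745.1125 ng/mL·hr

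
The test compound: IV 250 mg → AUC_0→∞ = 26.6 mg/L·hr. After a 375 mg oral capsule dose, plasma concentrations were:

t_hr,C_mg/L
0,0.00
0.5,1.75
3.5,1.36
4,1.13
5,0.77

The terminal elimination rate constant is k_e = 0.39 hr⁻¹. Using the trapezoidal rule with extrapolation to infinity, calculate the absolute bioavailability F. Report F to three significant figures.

F = 0.217

Trapezoidal AUC_0→5 (oral capsule):
  [0→0.5]: (0.00+1.75)/2 × 0.5 = 0.4375
  [0.5→3.5]: (1.75+1.36)/2 × 3 = 4.665
  [3.5→4]: (1.36+1.13)/2 × 0.5 = 0.6225
  [4→5]: (1.13+0.77)/2 × 1 = 0.95
  Sum = 6.675 mg/L·hr
Tail: C_last/k_e = 0.77/0.39 = 1.974
AUC_0→∞ (oral capsule) = 6.675 + 1.974 = 8.649 mg/L·hr
F = (AUC_ev/D_ev)/(AUC_iv/D_iv) = (8.649/375)/(26.6/250) = 0.023064/0.1064 = 0.2168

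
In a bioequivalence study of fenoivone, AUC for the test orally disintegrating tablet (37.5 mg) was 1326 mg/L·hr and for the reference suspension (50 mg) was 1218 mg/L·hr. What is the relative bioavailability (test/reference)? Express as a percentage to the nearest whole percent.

F_rel = 145%

F_rel = (AUC_test/D_test) / (AUC_ref/D_ref)
      = (1326/37.5) / (1218/50)
      = 35.36 / 24.36 = 1.4516 = 145.16%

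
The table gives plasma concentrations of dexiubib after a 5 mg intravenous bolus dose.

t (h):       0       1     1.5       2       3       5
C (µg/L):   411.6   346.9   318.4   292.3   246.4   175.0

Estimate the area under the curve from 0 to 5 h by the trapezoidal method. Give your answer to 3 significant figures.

AUC = 1390 µg/L·h

Trapezoidal AUC_0→5:
  [0→1]: (411.6+346.9)/2 × 1 = 379.25
  [1→1.5]: (346.9+318.4)/2 × 0.5 = 166.325
  [1.5→2]: (318.4+292.3)/2 × 0.5 = 152.675
  [2→3]: (292.3+246.4)/2 × 1 = 269.35
  [3→5]: (246.4+175.0)/2 × 2 = 421.4
  Sum = 1389.0 µg/L·h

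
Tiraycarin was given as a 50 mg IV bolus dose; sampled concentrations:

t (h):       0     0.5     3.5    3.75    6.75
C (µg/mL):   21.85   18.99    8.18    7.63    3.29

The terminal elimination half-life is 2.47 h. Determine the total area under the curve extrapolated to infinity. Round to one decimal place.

AUC = 81.0 µg/mL·h

Trapezoidal AUC_0→6.75:
  [0→0.5]: (21.85+18.99)/2 × 0.5 = 10.21
  [0.5→3.5]: (18.99+8.18)/2 × 3 = 40.755
  [3.5→3.75]: (8.18+7.63)/2 × 0.25 = 1.97625
  [3.75→6.75]: (7.63+3.29)/2 × 3 = 16.38
  Sum = 69.32125 µg/mL·h
k_e = ln2 / t½ = 0.693147 / 2.47 = 0.2806 h^-1
Extrapolated tail: C_last / k_e = 3.29 / 0.2806 = 11.725
AUC_0→∞ = 69.32125 + 11.725 = 81.04625 µg/mL·h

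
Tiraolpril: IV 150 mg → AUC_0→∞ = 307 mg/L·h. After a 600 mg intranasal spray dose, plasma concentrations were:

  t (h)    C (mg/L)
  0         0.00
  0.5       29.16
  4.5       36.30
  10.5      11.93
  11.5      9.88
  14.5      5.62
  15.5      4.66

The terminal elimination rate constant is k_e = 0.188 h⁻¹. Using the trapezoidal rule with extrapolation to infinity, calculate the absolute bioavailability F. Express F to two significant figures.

F = 0.28

Trapezoidal AUC_0→15.5 (intranasal spray):
  [0→0.5]: (0.00+29.16)/2 × 0.5 = 7.29
  [0.5→4.5]: (29.16+36.30)/2 × 4 = 130.92
  [4.5→10.5]: (36.30+11.93)/2 × 6 = 144.69
  [10.5→11.5]: (11.93+9.88)/2 × 1 = 10.905
  [11.5→14.5]: (9.88+5.62)/2 × 3 = 23.25
  [14.5→15.5]: (5.62+4.66)/2 × 1 = 5.14
  Sum = 322.195 mg/L·h
Tail: C_last/k_e = 4.66/0.188 = 24.787
AUC_0→∞ (intranasal spray) = 322.195 + 24.787 = 346.982 mg/L·h
F = (AUC_ev/D_ev)/(AUC_iv/D_iv) = (346.982/600)/(307/150) = 0.578303/2.04667 = 0.2826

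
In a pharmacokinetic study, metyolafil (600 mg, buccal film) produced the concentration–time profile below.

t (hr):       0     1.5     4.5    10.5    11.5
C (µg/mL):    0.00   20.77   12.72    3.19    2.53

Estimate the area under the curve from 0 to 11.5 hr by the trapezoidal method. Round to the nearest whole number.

Trapezoidal AUC_0→11.5:
  [0→1.5]: (0.00+20.77)/2 × 1.5 = 15.5775
  [1.5→4.5]: (20.77+12.72)/2 × 3 = 50.235
  [4.5→10.5]: (12.72+3.19)/2 × 6 = 47.73
  [10.5→11.5]: (3.19+2.53)/2 × 1 = 2.86
  Sum = 116.4025 µg/mL·hr

AUC = 116 µg/mL·hr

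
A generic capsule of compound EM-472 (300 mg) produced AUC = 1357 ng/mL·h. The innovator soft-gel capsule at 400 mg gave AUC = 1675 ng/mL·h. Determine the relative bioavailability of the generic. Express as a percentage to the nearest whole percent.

F_rel = 108%

F_rel = (AUC_test/D_test) / (AUC_ref/D_ref)
      = (1357/300) / (1675/400)
      = 4.52333 / 4.1875 = 1.0802 = 108.02%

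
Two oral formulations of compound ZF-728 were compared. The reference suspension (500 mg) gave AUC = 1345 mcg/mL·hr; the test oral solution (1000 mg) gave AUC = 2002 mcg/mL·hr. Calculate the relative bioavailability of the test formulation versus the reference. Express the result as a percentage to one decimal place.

F_rel = 74.4%

F_rel = (AUC_test/D_test) / (AUC_ref/D_ref)
      = (2002/1000) / (1345/500)
      = 2.002 / 2.69 = 0.7442 = 74.42%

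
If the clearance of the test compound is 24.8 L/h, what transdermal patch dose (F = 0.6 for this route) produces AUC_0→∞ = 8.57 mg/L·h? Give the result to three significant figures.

Dose = 354 mg

Dose = CL × AUC_0→∞ / F
     = 24.8 × 8.57 / 0.6 = 354.227 mg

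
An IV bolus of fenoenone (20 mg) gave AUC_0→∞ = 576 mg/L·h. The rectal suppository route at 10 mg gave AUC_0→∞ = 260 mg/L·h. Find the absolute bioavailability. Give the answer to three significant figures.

F = 0.903

F = (AUC_ev / D_ev) / (AUC_iv / D_iv)
  = (260/10) / (576/20)
  = 26 / 28.8 = 0.9028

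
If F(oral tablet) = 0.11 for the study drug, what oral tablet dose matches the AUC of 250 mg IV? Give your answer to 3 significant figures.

D_oral = 2270 mg

For equal systemic exposure: F × D_ev = D_iv
D_ev = D_iv / F = 250 / 0.11 = 2272.73 mg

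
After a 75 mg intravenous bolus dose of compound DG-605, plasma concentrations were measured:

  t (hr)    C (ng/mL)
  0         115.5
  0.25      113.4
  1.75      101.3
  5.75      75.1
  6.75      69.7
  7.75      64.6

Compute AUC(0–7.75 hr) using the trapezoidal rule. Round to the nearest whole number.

AUC = 682 ng/mL·hr

Trapezoidal AUC_0→7.75:
  [0→0.25]: (115.5+113.4)/2 × 0.25 = 28.6125
  [0.25→1.75]: (113.4+101.3)/2 × 1.5 = 161.025
  [1.75→5.75]: (101.3+75.1)/2 × 4 = 352.8
  [5.75→6.75]: (75.1+69.7)/2 × 1 = 72.4
  [6.75→7.75]: (69.7+64.6)/2 × 1 = 67.15
  Sum = 681.9875 ng/mL·hr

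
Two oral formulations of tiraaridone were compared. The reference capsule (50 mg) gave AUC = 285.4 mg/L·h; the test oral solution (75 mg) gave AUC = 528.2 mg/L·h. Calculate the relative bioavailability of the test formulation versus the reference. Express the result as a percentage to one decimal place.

F_rel = (AUC_test/D_test) / (AUC_ref/D_ref)
      = (528.2/75) / (285.4/50)
      = 7.04267 / 5.708 = 1.2338 = 123.38%

F_rel = 123.4%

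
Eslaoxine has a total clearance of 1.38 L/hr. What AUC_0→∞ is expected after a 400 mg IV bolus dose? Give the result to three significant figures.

AUC_0→∞ = Dose_iv / CL
        = 400 / 1.38 = 289.855 mg/L·hr

AUC = 290 mg/L·hr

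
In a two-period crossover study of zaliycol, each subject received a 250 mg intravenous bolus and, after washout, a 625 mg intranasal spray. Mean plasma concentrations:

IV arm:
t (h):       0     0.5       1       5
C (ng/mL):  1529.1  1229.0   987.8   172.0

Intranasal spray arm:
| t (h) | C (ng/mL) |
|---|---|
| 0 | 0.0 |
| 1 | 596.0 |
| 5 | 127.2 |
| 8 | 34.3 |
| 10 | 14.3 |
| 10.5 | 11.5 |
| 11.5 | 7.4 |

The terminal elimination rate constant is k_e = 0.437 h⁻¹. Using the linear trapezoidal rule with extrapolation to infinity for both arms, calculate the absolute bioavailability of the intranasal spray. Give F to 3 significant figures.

Trapezoidal AUC_0→5 (IV):
  [0→0.5]: (1529.1+1229.0)/2 × 0.5 = 689.525
  [0.5→1]: (1229.0+987.8)/2 × 0.5 = 554.2
  [1→5]: (987.8+172.0)/2 × 4 = 2319.6
  Sum = 3563.325 ng/mL·h
IV tail: 172.0/0.437 = 393.593; AUC_iv,0→∞ = 3563.325 + 393.593 = 3956.918 ng/mL·h
Trapezoidal AUC_0→11.5 (intranasal spray):
  [0→1]: (0.0+596.0)/2 × 1 = 298.0
  [1→5]: (596.0+127.2)/2 × 4 = 1446.4
  [5→8]: (127.2+34.3)/2 × 3 = 242.25
  [8→10]: (34.3+14.3)/2 × 2 = 48.6
  [10→10.5]: (14.3+11.5)/2 × 0.5 = 6.45
  [10.5→11.5]: (11.5+7.4)/2 × 1 = 9.45
  Sum = 2051.15 ng/mL·h
intranasal spray tail: 7.4/0.437 = 16.934; AUC_ev,0→∞ = 2051.15 + 16.934 = 2068.084 ng/mL·h
F = (AUC_ev/D_ev)/(AUC_iv/D_iv) = (2068.084/625)/(3956.918/250) = 3.3089344/15.827672 = 0.2091

F = 0.209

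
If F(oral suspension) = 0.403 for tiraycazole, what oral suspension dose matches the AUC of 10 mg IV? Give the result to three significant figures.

For equal systemic exposure: F × D_ev = D_iv
D_ev = D_iv / F = 10 / 0.403 = 24.8139 mg

D_oral = 24.8 mg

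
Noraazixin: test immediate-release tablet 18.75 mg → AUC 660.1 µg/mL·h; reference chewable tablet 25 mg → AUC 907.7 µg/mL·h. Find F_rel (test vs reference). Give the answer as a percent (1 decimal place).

F_rel = (AUC_test/D_test) / (AUC_ref/D_ref)
      = (660.1/18.75) / (907.7/25)
      = 35.2053 / 36.308 = 0.9696 = 96.96%

F_rel = 97.0%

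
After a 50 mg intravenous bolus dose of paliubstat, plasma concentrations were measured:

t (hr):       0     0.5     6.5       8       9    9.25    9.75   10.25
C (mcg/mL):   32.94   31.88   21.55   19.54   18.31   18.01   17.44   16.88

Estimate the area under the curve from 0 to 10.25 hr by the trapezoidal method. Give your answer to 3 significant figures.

AUC = 248 mcg/mL·hr

Trapezoidal AUC_0→10.25:
  [0→0.5]: (32.94+31.88)/2 × 0.5 = 16.205
  [0.5→6.5]: (31.88+21.55)/2 × 6 = 160.29
  [6.5→8]: (21.55+19.54)/2 × 1.5 = 30.8175
  [8→9]: (19.54+18.31)/2 × 1 = 18.925
  [9→9.25]: (18.31+18.01)/2 × 0.25 = 4.54
  [9.25→9.75]: (18.01+17.44)/2 × 0.5 = 8.8625
  [9.75→10.25]: (17.44+16.88)/2 × 0.5 = 8.58
  Sum = 248.22 mcg/mL·hr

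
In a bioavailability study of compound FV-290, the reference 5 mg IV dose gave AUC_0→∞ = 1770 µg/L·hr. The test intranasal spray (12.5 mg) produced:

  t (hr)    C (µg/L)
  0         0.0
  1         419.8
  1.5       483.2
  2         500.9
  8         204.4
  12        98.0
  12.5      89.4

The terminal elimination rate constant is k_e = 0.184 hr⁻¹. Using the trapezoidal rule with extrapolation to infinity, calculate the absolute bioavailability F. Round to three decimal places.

F = 0.889

Trapezoidal AUC_0→12.5 (intranasal spray):
  [0→1]: (0.0+419.8)/2 × 1 = 209.9
  [1→1.5]: (419.8+483.2)/2 × 0.5 = 225.75
  [1.5→2]: (483.2+500.9)/2 × 0.5 = 246.025
  [2→8]: (500.9+204.4)/2 × 6 = 2115.9
  [8→12]: (204.4+98.0)/2 × 4 = 604.8
  [12→12.5]: (98.0+89.4)/2 × 0.5 = 46.85
  Sum = 3449.225 µg/L·hr
Tail: C_last/k_e = 89.4/0.184 = 485.870
AUC_0→∞ (intranasal spray) = 3449.225 + 485.870 = 3935.095 µg/L·hr
F = (AUC_ev/D_ev)/(AUC_iv/D_iv) = (3935.095/12.5)/(1770/5) = 314.8076/354 = 0.8893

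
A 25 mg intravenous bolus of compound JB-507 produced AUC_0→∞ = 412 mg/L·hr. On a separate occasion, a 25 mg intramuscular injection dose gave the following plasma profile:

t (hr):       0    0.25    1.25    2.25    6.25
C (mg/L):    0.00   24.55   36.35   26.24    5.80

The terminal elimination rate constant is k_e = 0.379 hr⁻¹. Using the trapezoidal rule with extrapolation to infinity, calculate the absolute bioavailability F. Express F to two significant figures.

Trapezoidal AUC_0→6.25 (intramuscular injection):
  [0→0.25]: (0.00+24.55)/2 × 0.25 = 3.06875
  [0.25→1.25]: (24.55+36.35)/2 × 1 = 30.45
  [1.25→2.25]: (36.35+26.24)/2 × 1 = 31.295
  [2.25→6.25]: (26.24+5.80)/2 × 4 = 64.08
  Sum = 128.89375 mg/L·hr
Tail: C_last/k_e = 5.80/0.379 = 15.303
AUC_0→∞ (intramuscular injection) = 128.89375 + 15.303 = 144.19675 mg/L·hr
F = (AUC_ev/D_ev)/(AUC_iv/D_iv) = (144.19675/25)/(412/25) = 5.76787/16.48 = 0.3500

F = 0.35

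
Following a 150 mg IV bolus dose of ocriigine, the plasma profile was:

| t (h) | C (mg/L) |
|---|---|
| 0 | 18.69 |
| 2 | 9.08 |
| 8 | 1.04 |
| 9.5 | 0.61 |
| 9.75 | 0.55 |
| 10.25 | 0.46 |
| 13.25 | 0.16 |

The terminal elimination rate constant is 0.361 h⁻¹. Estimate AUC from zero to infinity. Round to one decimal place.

AUC = 61.1 mg/L·h

Trapezoidal AUC_0→13.25:
  [0→2]: (18.69+9.08)/2 × 2 = 27.77
  [2→8]: (9.08+1.04)/2 × 6 = 30.36
  [8→9.5]: (1.04+0.61)/2 × 1.5 = 1.2375
  [9.5→9.75]: (0.61+0.55)/2 × 0.25 = 0.145
  [9.75→10.25]: (0.55+0.46)/2 × 0.5 = 0.2525
  [10.25→13.25]: (0.46+0.16)/2 × 3 = 0.93
  Sum = 60.695 mg/L·h
Extrapolated tail: C_last / k_e = 0.16 / 0.361 = 0.443
AUC_0→∞ = 60.695 + 0.443 = 61.138 mg/L·h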